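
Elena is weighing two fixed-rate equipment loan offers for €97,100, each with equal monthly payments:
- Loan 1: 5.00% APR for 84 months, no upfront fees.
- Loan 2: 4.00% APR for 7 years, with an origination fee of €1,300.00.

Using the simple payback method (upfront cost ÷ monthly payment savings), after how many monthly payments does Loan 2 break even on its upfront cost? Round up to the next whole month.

Loan 1: monthly rate = 5%/12 = 0.0041667; payment = 97,100 × 0.0041667 / (1 − (1+0.0041667)^−84) = €1,372.40.
Loan 2: monthly rate = 4%/12 = 0.0033333; payment = 97,100 × 0.0033333 / (1 − (1+0.0033333)^−84) = €1,327.24.
Monthly savings = €1,372.40 − €1,327.24 = €45.16.
Break-even = €1,300.00 / €45.16 = 28.79 → 29 months.

29 months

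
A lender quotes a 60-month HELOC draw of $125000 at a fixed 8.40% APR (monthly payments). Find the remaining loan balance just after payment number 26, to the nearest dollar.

With monthly rate i = 8.4%/12 = 0.0070000, the balance after k of n payments is P · [(1+i)^n − (1+i)^k] / [(1+i)^n − 1].
(1+0.0070000)^60 = 1.51973629 and (1+0.0070000)^26 = 1.19885383, so the balance is 125,000 × (1.51973629 − 1.19885383) / (1.51973629 − 1) = $77,174.34.

$77,174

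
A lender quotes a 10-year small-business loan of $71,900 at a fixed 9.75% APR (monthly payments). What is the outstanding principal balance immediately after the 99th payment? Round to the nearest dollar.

$18,085

With monthly rate i = 9.75%/12 = 0.0081250, the balance after k of n payments is P · [(1+i)^n − (1+i)^k] / [(1+i)^n − 1].
(1+0.0081250)^120 = 2.64074319 and (1+0.0081250)^99 = 2.22804567, so the balance is 71,900 × (2.64074319 − 2.22804567) / (2.64074319 − 1) = $18,085.07.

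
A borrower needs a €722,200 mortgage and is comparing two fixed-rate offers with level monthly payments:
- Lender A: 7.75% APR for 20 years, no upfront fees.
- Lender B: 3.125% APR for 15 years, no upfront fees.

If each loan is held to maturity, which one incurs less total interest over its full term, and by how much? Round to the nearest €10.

Lender A: at 7.75% the monthly rate is 0.0064583, so the payment is 722,200 × 0.0064583 / (1 − 1.0064583^−240) = €5,928.89.
Total interest on Lender A = 240 × €5,928.89 − €722,200 = €700,733.60.
Lender B: at 3.125% the monthly rate is 0.0026042, so the payment is 722,200 × 0.0026042 / (1 − 1.0026042^−180) = €5,030.91.
Total interest on Lender B = 180 × €5,030.91 − €722,200 = €183,363.80.
Lender B is lower by €517,369.80.

Lender B by €517,370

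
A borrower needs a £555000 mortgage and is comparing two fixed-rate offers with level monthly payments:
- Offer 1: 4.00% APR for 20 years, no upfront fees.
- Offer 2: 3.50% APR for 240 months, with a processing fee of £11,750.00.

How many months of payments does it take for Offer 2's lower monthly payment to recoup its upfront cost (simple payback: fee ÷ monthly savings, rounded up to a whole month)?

Offer 1: at 4.00% the monthly rate is 0.0033333, so the payment is 555,000 × 0.0033333 / (1 − 1.0033333^−240) = £3,363.19.
Offer 2: at 3.50% the monthly rate is 0.0029167, so the payment is 555,000 × 0.0029167 / (1 − 1.0029167^−240) = £3,218.78.
Monthly savings = £3,363.19 − £3,218.78 = £144.41.
Break-even = £11,750.00 / £144.41 = 81.37 → 82 months.

82 months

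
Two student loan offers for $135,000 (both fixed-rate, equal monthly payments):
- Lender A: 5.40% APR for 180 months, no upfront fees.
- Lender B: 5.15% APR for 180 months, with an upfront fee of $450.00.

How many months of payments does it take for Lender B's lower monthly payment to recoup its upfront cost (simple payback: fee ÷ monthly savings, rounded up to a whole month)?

26 months

Lender A: monthly rate = 5.4%/12 = 0.0045000; payment = 135,000 × 0.0045000 / (1 − (1+0.0045000)^−180) = $1,095.91.
Lender B: at 5.15% the monthly rate is 0.0042917, so the payment is 135,000 × 0.0042917 / (1 − 1.0042917^−180) = $1,078.15.
Monthly savings = $1,095.91 − $1,078.15 = $17.76.
Break-even = $450.00 / $17.76 = 25.34 → 26 months.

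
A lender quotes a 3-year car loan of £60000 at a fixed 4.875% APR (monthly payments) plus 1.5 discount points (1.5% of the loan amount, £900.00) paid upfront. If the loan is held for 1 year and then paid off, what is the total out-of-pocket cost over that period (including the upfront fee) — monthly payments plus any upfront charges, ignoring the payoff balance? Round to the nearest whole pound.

£22,439

Monthly rate = 4.875%/12 = 0.0040625; payment = 60,000 × 0.0040625 / (1 − (1+0.0040625)^−36) = £1,794.89.
Total outlay = 12 × £1,794.89 + £900.00 = £22,438.68.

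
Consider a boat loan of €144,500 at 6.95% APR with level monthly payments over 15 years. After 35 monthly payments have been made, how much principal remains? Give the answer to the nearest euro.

€126,791

With monthly rate i = 6.95%/12 = 0.0057917, the balance after k of n payments is P · [(1+i)^n − (1+i)^k] / [(1+i)^n − 1].
(1+0.0057917)^180 = 2.82778212 and (1+0.0057917)^35 = 1.22399926, so the balance is 144,500 × (2.82778212 − 1.22399926) / (2.82778212 − 1) = €126,791.16.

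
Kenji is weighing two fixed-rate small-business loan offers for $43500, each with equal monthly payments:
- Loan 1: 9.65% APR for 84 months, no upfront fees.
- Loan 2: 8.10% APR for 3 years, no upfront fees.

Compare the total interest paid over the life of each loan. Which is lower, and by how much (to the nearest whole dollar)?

Loan 2 by $10,857

Loan 1: at 9.65% the monthly rate is 0.0080417, so the payment is 43,500 × 0.0080417 / (1 − 1.0080417^−84) = $714.31.
Total interest on Loan 1 = 84 × $714.31 − $43,500 = $16,502.04.
Loan 2: at 8.10% the monthly rate is 0.0067500, so the payment is 43,500 × 0.0067500 / (1 − 1.0067500^−36) = $1,365.14.
Total interest on Loan 2 = 36 × $1,365.14 − $43,500 = $5,645.04.
Loan 2 is lower by $10,857.00.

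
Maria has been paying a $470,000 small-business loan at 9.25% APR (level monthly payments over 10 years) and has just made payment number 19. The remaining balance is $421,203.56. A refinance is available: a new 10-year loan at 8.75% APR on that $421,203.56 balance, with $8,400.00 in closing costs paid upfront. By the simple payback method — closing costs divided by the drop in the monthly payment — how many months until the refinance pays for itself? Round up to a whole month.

12 months

Current payment = 470,000 × 9.25%/12 / (1 − (1+0.0077083)^−120) = $6,017.54.
Refinanced payment = 421,203.56 × 0.0072917 / (1 − (1+0.0072917)^−120) = $5,278.81.
Monthly savings = $6,017.54 − $5,278.81 = $738.73.
Break-even = $8,400.00 / $738.73 = 11.37 → 12 months.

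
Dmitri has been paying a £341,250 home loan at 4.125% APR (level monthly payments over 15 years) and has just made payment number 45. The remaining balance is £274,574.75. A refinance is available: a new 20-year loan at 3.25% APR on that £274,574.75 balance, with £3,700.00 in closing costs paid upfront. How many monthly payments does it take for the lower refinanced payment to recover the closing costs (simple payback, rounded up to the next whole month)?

Current payment = 341,250 × 4.125%/12 / (1 − (1+0.0034375)^−180) = £2,545.61.
Refinanced payment = 274,574.75 × 0.0027083 / (1 − (1+0.0027083)^−240) = £1,557.38.
Monthly savings = £2,545.61 − £1,557.38 = £988.23.
Break-even = £3,700.00 / £988.23 = 3.74 → 4 months.

4 months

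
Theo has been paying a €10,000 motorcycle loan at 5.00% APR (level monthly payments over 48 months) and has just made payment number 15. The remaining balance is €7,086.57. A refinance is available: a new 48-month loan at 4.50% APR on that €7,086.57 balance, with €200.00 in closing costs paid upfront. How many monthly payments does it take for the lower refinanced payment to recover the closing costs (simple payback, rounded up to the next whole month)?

Current payment = 10,000 × 5%/12 / (1 − (1+0.0041667)^−48) = €230.29.
Refinanced payment = 7,086.57 × 0.0037500 / (1 − (1+0.0037500)^−48) = €161.60.
Monthly savings = €230.29 − €161.60 = €68.69.
Break-even = €200.00 / €68.69 = 2.91 → 3 months.

3 months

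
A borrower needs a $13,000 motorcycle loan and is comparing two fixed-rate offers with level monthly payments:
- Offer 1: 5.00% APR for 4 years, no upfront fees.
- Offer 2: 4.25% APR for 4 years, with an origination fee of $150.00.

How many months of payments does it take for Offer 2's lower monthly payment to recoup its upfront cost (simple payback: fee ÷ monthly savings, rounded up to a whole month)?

35 months

Offer 1: at 5.00% the monthly rate is 0.0041667, so the payment is 13,000 × 0.0041667 / (1 − 1.0041667^−48) = $299.38.
Offer 2: at 4.25% the monthly rate is 0.0035417, so the payment is 13,000 × 0.0035417 / (1 − 1.0035417^−48) = $294.98.
Monthly savings = $299.38 − $294.98 = $4.40.
Break-even = $150.00 / $4.40 = 34.09 → 35 months.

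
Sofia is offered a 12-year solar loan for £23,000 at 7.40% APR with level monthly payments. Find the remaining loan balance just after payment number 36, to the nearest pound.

£18,998

With monthly rate i = 7.4%/12 = 0.0061667, the balance after k of n payments is P · [(1+i)^n − (1+i)^k] / [(1+i)^n − 1].
(1+0.0061667)^144 = 2.42364645 and (1+0.0061667)^36 = 1.24772052, so the balance is 23,000 × (2.42364645 − 1.24772052) / (2.42364645 − 1) = £18,997.90.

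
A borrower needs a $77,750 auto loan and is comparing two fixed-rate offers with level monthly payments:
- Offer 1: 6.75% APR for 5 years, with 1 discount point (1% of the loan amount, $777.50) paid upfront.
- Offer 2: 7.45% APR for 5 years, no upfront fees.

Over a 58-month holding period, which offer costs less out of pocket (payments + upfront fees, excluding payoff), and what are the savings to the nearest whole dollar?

Offer 1 by $714

Offer 1: monthly rate = 6.75%/12 = 0.0056250; payment = 77,750 × 0.0056250 / (1 − (1+0.0056250)^−60) = $1,530.39.
Offer 2: at 7.45% the monthly rate is 0.0062083, so the payment is 77,750 × 0.0062083 / (1 − 1.0062083^−60) = $1,556.10.
Over 58 months: Offer 1 costs 58 × $1,530.39 + $777.50 = $89,540.12; Offer 2 costs 58 × $1,556.10 = $90,253.80.
Offer 1 is cheaper by $90,253.80 − $89,540.12 = $713.68.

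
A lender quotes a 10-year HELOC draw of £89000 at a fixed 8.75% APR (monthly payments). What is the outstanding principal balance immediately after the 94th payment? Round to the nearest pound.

£26,330

With monthly rate i = 8.75%/12 = 0.0072917, the balance after k of n payments is P · [(1+i)^n − (1+i)^k] / [(1+i)^n − 1].
(1+0.0072917)^120 = 2.39127171 and (1+0.0072917)^94 = 1.97966934, so the balance is 89,000 × (2.39127171 − 1.97966934) / (2.39127171 − 1) = £26,330.31.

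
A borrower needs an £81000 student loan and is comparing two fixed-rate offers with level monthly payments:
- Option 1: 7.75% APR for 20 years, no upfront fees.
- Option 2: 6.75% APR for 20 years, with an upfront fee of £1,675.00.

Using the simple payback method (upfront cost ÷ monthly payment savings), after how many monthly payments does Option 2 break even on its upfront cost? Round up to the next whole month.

35 months

Option 1: monthly rate = 7.75%/12 = 0.0064583; payment = 81,000 × 0.0064583 / (1 − (1+0.0064583)^−240) = £664.97.
Option 2: monthly rate = 6.75%/12 = 0.0056250; payment = 81,000 × 0.0056250 / (1 − (1+0.0056250)^−240) = £615.89.
Monthly savings = £664.97 − £615.89 = £49.08.
Break-even = £1,675.00 / £49.08 = 34.13 → 35 months.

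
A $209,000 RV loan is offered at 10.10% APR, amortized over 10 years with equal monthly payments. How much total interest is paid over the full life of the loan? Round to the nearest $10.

At 10.10% the monthly rate is 0.0084167, so the payment is 209,000 × 0.0084167 / (1 − 1.0084167^−120) = $2,773.54.
Total paid = 120 × $2,773.54 = $332,824.80; interest = $332,824.80 − $209,000 = $123,824.80.

$123,820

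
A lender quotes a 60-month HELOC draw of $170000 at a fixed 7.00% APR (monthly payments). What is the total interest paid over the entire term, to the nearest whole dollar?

$31,972

Monthly rate = 7%/12 = 0.0058333; payment = 170,000 × 0.0058333 / (1 − (1+0.0058333)^−60) = $3,366.20.
Total paid = 60 × $3,366.20 = $201,972.00; interest = $201,972.00 − $170,000 = $31,972.00.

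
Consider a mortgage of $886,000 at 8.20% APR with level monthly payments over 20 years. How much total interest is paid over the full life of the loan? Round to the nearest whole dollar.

$919,165

At 8.20% the monthly rate is 0.0068333, so the payment is 886,000 × 0.0068333 / (1 − 1.0068333^−240) = $7,521.52.
Total paid = 240 × $7,521.52 = $1,805,164.80; interest = $1,805,164.80 − $886,000 = $919,164.80.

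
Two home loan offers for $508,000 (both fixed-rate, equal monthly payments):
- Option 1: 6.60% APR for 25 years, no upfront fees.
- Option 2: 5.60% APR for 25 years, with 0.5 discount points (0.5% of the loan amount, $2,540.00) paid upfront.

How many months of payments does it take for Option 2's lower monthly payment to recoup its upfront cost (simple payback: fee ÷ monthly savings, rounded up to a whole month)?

9 months

Option 1: monthly rate = 6.6%/12 = 0.0055000; payment = 508,000 × 0.0055000 / (1 − (1+0.0055000)^−300) = $3,461.86.
Option 2: at 5.60% the monthly rate is 0.0046667, so the payment is 508,000 × 0.0046667 / (1 − 1.0046667^−300) = $3,149.97.
Monthly savings = $3,461.86 − $3,149.97 = $311.89.
Break-even = $2,540.00 / $311.89 = 8.14 → 9 months.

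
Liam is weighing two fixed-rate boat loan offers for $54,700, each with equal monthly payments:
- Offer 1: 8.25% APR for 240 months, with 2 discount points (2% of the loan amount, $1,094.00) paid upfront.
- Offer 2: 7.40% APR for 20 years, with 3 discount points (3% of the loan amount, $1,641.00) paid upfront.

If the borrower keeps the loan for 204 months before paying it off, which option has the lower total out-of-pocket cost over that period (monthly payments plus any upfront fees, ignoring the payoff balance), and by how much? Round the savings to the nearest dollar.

Offer 2 by $5,320

Offer 1: at 8.25% the monthly rate is 0.0068750, so the payment is 54,700 × 0.0068750 / (1 − 1.0068750^−240) = $466.08.
Offer 2: monthly rate = 7.4%/12 = 0.0061667; payment = 54,700 × 0.0061667 / (1 − (1+0.0061667)^−240) = $437.32.
Over 204 months: Offer 1 costs 204 × $466.08 + $1,094.00 = $96,174.32; Offer 2 costs 204 × $437.32 + $1,641.00 = $90,854.28.
Offer 2 is cheaper by $96,174.32 − $90,854.28 = $5,320.04.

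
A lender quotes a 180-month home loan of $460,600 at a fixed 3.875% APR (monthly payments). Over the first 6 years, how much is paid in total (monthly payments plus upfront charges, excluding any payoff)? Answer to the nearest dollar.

Monthly rate = 3.875%/12 = 0.0032292; payment = 460,600 × 0.0032292 / (1 − (1+0.0032292)^−180) = $3,378.22.
Total outlay = 72 × $3,378.22 = $243,231.84.

$243,232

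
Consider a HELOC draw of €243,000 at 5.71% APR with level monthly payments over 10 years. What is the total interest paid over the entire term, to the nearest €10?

€76,510

Monthly rate = 5.71%/12 = 0.0047583; payment = 243,000 × 0.0047583 / (1 − (1+0.0047583)^−120) = €2,662.55.
Total paid = 120 × €2,662.55 = €319,506.00; interest = €319,506.00 − €243,000 = €76,506.00.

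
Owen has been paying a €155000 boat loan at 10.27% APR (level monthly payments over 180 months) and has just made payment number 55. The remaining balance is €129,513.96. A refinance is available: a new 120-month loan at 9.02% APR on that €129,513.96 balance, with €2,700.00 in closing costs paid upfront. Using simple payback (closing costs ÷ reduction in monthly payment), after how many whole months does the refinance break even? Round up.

55 months

Current payment = 155,000 × 10.27%/12 / (1 − (1+0.0085583)^−180) = €1,691.33.
Refinanced payment = 129,513.96 × 0.0075167 / (1 − (1+0.0075167)^−120) = €1,642.03.
Monthly savings = €1,691.33 − €1,642.03 = €49.30.
Break-even = €2,700.00 / €49.30 = 54.77 → 55 months.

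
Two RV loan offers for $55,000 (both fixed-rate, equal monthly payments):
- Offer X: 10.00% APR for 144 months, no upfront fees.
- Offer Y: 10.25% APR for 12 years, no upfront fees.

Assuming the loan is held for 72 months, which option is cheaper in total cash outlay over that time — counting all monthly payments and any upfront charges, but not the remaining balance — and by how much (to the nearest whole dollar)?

Offer X by $574

Offer X: at 10.00% the monthly rate is 0.0083333, so the payment is 55,000 × 0.0083333 / (1 − 1.0083333^−144) = $657.29.
Offer Y: at 10.25% the monthly rate is 0.0085417, so the payment is 55,000 × 0.0085417 / (1 − 1.0085417^−144) = $665.26.
Over 72 months: Offer X costs 72 × $657.29 = $47,324.88; Offer Y costs 72 × $665.26 = $47,898.72.
Offer X is cheaper by $47,898.72 − $47,324.88 = $573.84.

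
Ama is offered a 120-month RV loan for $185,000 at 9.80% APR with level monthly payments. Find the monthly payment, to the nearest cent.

$2,424.35

At 9.80% the monthly rate is 0.0081667, so the payment is 185,000 × 0.0081667 / (1 − 1.0081667^−120) = $2,424.35.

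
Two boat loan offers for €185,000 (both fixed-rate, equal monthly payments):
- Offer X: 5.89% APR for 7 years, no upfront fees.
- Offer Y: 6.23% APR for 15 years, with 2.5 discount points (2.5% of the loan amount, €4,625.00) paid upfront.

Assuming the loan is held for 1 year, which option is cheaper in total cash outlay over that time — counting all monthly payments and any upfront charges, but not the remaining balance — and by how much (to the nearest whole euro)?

Offer X: monthly rate = 5.89%/12 = 0.0049083; payment = 185,000 × 0.0049083 / (1 − (1+0.0049083)^−84) = €2,692.84.
Offer Y: monthly rate = 6.23%/12 = 0.0051917; payment = 185,000 × 0.0051917 / (1 − (1+0.0051917)^−180) = €1,584.22.
Over 12 months: Offer X costs 12 × €2,692.84 = €32,314.08; Offer Y costs 12 × €1,584.22 + €4,625.00 = €23,635.64.
Offer Y is cheaper by €32,314.08 − €23,635.64 = €8,678.44.

Offer Y by €8,678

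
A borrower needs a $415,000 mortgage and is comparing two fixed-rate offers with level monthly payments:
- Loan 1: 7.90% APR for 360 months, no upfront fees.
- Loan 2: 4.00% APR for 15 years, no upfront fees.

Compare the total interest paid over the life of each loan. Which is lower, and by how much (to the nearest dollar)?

Loan 1: monthly rate = 7.9%/12 = 0.0065833; payment = 415,000 × 0.0065833 / (1 − (1+0.0065833)^−360) = $3,016.24.
Total interest on Loan 1 = 360 × $3,016.24 − $415,000 = $670,846.40.
Loan 2: at 4.00% the monthly rate is 0.0033333, so the payment is 415,000 × 0.0033333 / (1 − 1.0033333^−180) = $3,069.70.
Total interest on Loan 2 = 180 × $3,069.70 − $415,000 = $137,546.00.
Loan 2 is lower by $533,300.40.

Loan 2 by $533,300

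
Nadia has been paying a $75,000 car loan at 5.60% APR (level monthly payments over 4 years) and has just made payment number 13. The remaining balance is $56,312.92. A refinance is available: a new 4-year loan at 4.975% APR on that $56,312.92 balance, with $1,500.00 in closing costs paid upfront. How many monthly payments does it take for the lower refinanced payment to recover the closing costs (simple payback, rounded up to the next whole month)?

Current payment = 75,000 × 5.6%/12 / (1 − (1+0.0046667)^−48) = $1,747.66.
Refinanced payment = 56,312.92 × 0.0041458 / (1 − (1+0.0041458)^−48) = $1,296.21.
Monthly savings = $1,747.66 − $1,296.21 = $451.45.
Break-even = $1,500.00 / $451.45 = 3.32 → 4 months.

4 months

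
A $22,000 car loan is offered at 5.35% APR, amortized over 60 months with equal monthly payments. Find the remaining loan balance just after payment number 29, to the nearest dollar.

With monthly rate i = 5.35%/12 = 0.0044583, the balance after k of n payments is P · [(1+i)^n − (1+i)^k] / [(1+i)^n − 1].
(1+0.0044583)^60 = 1.30591698 and (1+0.0044583)^29 = 1.13769503, so the balance is 22,000 × (1.30591698 − 1.13769503) / (1.30591698 − 1) = $12,097.67.

$12,098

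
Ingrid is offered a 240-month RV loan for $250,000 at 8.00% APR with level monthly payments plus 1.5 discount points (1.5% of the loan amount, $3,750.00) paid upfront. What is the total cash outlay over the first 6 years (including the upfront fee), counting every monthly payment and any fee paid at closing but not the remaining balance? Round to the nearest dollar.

Monthly rate = 8%/12 = 0.0066667; payment = 250,000 × 0.0066667 / (1 − (1+0.0066667)^−240) = $2,091.10.
Total outlay = 72 × $2,091.10 + $3,750.00 = $154,309.20.

$154,309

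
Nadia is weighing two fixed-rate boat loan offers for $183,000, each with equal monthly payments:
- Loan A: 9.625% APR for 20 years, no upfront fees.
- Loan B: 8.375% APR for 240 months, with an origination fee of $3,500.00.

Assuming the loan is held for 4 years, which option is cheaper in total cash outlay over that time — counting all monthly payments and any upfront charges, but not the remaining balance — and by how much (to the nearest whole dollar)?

Loan B by $3,561

Loan A: monthly rate = 9.625%/12 = 0.0080208; payment = 183,000 × 0.0080208 / (1 − (1+0.0080208)^−240) = $1,720.77.
Loan B: at 8.375% the monthly rate is 0.0069792, so the payment is 183,000 × 0.0069792 / (1 − 1.0069792^−240) = $1,573.67.
Over 48 months: Loan A costs 48 × $1,720.77 = $82,596.96; Loan B costs 48 × $1,573.67 + $3,500.00 = $79,036.16.
Loan B is cheaper by $82,596.96 − $79,036.16 = $3,560.80.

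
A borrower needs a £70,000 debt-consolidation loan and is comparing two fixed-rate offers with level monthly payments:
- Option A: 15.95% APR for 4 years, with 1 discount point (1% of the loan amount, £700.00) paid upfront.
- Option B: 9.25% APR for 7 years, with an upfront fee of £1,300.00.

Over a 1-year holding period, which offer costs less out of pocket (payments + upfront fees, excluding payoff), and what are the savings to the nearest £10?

Option B by £9,560

Option A: at 15.95% the monthly rate is 0.0132917, so the payment is 70,000 × 0.0132917 / (1 − 1.0132917^−48) = £1,982.03.
Option B: at 9.25% the monthly rate is 0.0077083, so the payment is 70,000 × 0.0077083 / (1 − 1.0077083^−84) = £1,135.14.
Over 12 months: Option A costs 12 × £1,982.03 + £700.00 = £24,484.36; Option B costs 12 × £1,135.14 + £1,300.00 = £14,921.68.
Option B is cheaper by £24,484.36 − £14,921.68 = £9,562.68.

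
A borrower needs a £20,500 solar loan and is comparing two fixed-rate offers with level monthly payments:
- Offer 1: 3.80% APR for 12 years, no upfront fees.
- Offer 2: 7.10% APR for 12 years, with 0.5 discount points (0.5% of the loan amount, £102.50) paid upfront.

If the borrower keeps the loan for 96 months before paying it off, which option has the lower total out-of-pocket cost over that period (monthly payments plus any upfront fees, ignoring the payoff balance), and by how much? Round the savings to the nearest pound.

Offer 1: monthly rate = 3.8%/12 = 0.0031667; payment = 20,500 × 0.0031667 / (1 − (1+0.0031667)^−144) = £177.50.
Offer 2: at 7.10% the monthly rate is 0.0059167, so the payment is 20,500 × 0.0059167 / (1 − 1.0059167^−144) = £211.91.
Over 96 months: Offer 1 costs 96 × £177.50 = £17,040.00; Offer 2 costs 96 × £211.91 + £102.50 = £20,445.86.
Offer 1 is cheaper by £20,445.86 − £17,040.00 = £3,405.86.

Offer 1 by £3,406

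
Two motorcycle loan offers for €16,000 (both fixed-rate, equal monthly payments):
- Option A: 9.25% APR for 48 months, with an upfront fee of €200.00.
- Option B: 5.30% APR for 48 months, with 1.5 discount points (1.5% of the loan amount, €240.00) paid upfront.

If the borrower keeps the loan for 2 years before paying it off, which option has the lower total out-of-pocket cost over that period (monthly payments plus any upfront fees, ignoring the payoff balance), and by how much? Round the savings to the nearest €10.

Option B by €670

Option A: monthly rate = 9.25%/12 = 0.0077083; payment = 16,000 × 0.0077083 / (1 − (1+0.0077083)^−48) = €400.06.
Option B: monthly rate = 5.3%/12 = 0.0044167; payment = 16,000 × 0.0044167 / (1 − (1+0.0044167)^−48) = €370.65.
Over 24 months: Option A costs 24 × €400.06 + €200.00 = €9,801.44; Option B costs 24 × €370.65 + €240.00 = €9,135.60.
Option B is cheaper by €9,801.44 − €9,135.60 = €665.84.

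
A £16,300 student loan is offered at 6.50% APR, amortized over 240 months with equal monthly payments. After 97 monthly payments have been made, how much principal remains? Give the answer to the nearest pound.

With monthly rate i = 6.5%/12 = 0.0054167, the balance after k of n payments is P · [(1+i)^n − (1+i)^k] / [(1+i)^n − 1].
(1+0.0054167)^240 = 3.65644670 and (1+0.0054167)^97 = 1.68876718, so the balance is 16,300 × (3.65644670 − 1.68876718) / (3.65644670 − 1) = £12,073.71.

£12,074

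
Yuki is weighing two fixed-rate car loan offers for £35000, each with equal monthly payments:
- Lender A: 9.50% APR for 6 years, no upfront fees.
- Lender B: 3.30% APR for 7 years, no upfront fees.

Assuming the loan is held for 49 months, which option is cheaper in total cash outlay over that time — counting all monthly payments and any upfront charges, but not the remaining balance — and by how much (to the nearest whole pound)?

Lender A: monthly rate = 9.5%/12 = 0.0079167; payment = 35,000 × 0.0079167 / (1 − (1+0.0079167)^−72) = £639.61.
Lender B: monthly rate = 3.3%/12 = 0.0027500; payment = 35,000 × 0.0027500 / (1 − (1+0.0027500)^−84) = £467.21.
Over 49 months: Lender A costs 49 × £639.61 = £31,340.89; Lender B costs 49 × £467.21 = £22,893.29.
Lender B is cheaper by £31,340.89 − £22,893.29 = £8,447.60.

Lender B by £8,448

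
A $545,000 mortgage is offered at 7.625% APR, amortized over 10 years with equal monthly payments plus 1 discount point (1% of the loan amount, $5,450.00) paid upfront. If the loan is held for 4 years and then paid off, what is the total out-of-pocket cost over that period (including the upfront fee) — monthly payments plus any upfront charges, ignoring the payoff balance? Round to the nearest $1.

$317,683

At 7.625% the monthly rate is 0.0063542, so the payment is 545,000 × 0.0063542 / (1 − 1.0063542^−120) = $6,504.86.
Total outlay = 48 × $6,504.86 + $5,450.00 = $317,683.28.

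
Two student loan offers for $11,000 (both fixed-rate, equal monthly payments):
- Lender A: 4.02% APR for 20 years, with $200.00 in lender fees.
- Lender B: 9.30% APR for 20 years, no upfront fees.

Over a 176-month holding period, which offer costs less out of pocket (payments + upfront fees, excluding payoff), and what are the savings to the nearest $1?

Lender A by $5,842

Lender A: monthly rate = 4.02%/12 = 0.0033500; payment = 11,000 × 0.0033500 / (1 − (1+0.0033500)^−240) = $66.77.
Lender B: at 9.30% the monthly rate is 0.0077500, so the payment is 11,000 × 0.0077500 / (1 − 1.0077500^−240) = $101.10.
Over 176 months: Lender A costs 176 × $66.77 + $200.00 = $11,951.52; Lender B costs 176 × $101.10 = $17,793.60.
Lender A is cheaper by $17,793.60 − $11,951.52 = $5,842.08.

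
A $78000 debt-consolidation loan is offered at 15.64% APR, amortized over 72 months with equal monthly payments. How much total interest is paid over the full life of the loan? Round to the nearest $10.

$42,710

At 15.64% the monthly rate is 0.0130333, so the payment is 78,000 × 0.0130333 / (1 − 1.0130333^−72) = $1,676.54.
Total paid = 72 × $1,676.54 = $120,710.88; interest = $120,710.88 − $78,000 = $42,710.88.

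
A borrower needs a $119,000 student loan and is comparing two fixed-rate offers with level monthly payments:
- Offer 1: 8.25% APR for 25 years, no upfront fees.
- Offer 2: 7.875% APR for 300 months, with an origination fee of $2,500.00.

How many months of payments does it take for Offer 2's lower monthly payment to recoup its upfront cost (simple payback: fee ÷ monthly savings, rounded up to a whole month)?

Offer 1: monthly rate = 8.25%/12 = 0.0068750; payment = 119,000 × 0.0068750 / (1 − (1+0.0068750)^−300) = $938.26.
Offer 2: monthly rate = 7.875%/12 = 0.0065625; payment = 119,000 × 0.0065625 / (1 − (1+0.0065625)^−300) = $908.63.
Monthly savings = $938.26 − $908.63 = $29.63.
Break-even = $2,500.00 / $29.63 = 84.37 → 85 months.

85 months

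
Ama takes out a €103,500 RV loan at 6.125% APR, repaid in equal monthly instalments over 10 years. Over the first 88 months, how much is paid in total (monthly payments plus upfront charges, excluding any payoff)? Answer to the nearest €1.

€101,690

Monthly rate = 6.125%/12 = 0.0051042; payment = 103,500 × 0.0051042 / (1 − (1+0.0051042)^−120) = €1,155.57.
Total outlay = 88 × €1,155.57 = €101,690.16.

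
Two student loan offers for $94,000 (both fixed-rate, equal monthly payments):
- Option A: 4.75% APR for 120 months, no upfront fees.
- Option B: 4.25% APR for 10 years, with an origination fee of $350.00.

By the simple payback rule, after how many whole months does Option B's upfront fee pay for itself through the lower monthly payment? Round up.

Option A: monthly rate = 4.75%/12 = 0.0039583; payment = 94,000 × 0.0039583 / (1 − (1+0.0039583)^−120) = $985.57.
Option B: at 4.25% the monthly rate is 0.0035417, so the payment is 94,000 × 0.0035417 / (1 − 1.0035417^−120) = $962.91.
Monthly savings = $985.57 − $962.91 = $22.66.
Break-even = $350.00 / $22.66 = 15.45 → 16 months.

16 months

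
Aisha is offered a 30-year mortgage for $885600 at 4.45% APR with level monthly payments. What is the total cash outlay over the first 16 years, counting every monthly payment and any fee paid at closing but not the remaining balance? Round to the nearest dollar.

Monthly rate = 4.45%/12 = 0.0037083; payment = 885,600 × 0.0037083 / (1 − (1+0.0037083)^−360) = $4,460.93.
Total outlay = 192 × $4,460.93 = $856,498.56.

$856,499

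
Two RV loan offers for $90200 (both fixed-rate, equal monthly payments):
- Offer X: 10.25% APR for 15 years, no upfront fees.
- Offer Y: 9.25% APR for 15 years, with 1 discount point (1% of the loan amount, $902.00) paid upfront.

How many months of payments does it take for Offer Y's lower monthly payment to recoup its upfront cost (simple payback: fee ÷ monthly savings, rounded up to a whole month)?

Offer X: monthly rate = 10.25%/12 = 0.0085417; payment = 90,200 × 0.0085417 / (1 − (1+0.0085417)^−180) = $983.14.
Offer Y: at 9.25% the monthly rate is 0.0077083, so the payment is 90,200 × 0.0077083 / (1 − 1.0077083^−180) = $928.33.
Monthly savings = $983.14 − $928.33 = $54.81.
Break-even = $902.00 / $54.81 = 16.46 → 17 months.

17 months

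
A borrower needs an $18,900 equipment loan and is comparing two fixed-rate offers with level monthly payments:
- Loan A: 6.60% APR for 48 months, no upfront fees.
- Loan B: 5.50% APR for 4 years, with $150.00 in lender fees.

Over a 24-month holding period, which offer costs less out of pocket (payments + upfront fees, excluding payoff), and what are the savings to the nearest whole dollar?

Loan B by $79

Loan A: at 6.60% the monthly rate is 0.0055000, so the payment is 18,900 × 0.0055000 / (1 − 1.0055000^−48) = $449.08.
Loan B: monthly rate = 5.5%/12 = 0.0045833; payment = 18,900 × 0.0045833 / (1 − (1+0.0045833)^−48) = $439.55.
Over 24 months: Loan A costs 24 × $449.08 = $10,777.92; Loan B costs 24 × $439.55 + $150.00 = $10,699.20.
Loan B is cheaper by $10,777.92 − $10,699.20 = $78.72.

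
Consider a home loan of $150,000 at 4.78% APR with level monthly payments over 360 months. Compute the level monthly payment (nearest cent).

$785.19

At 4.78% the monthly rate is 0.0039833, so the payment is 150,000 × 0.0039833 / (1 − 1.0039833^−360) = $785.19.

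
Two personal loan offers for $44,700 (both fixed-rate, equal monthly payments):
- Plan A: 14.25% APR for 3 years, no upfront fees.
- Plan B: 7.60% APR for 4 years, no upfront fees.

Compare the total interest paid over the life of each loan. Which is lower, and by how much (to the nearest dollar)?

Plan B by $3,216

Plan A: at 14.25% the monthly rate is 0.0118750, so the payment is 44,700 × 0.0118750 / (1 − 1.0118750^−36) = $1,533.17.
Total interest on Plan A = 36 × $1,533.17 − $44,700 = $10,494.12.
Plan B: at 7.60% the monthly rate is 0.0063333, so the payment is 44,700 × 0.0063333 / (1 − 1.0063333^−48) = $1,082.88.
Total interest on Plan B = 48 × $1,082.88 − $44,700 = $7,278.24.
Plan B is lower by $3,215.88.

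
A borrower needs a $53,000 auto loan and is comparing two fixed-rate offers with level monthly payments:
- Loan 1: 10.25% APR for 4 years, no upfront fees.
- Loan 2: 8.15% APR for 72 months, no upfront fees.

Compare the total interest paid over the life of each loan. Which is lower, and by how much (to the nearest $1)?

Loan 1 by $2,358

Loan 1: at 10.25% the monthly rate is 0.0085417, so the payment is 53,000 × 0.0085417 / (1 − 1.0085417^−48) = $1,350.59.
Total interest on Loan 1 = 48 × $1,350.59 − $53,000 = $11,828.32.
Loan 2: at 8.15% the monthly rate is 0.0067917, so the payment is 53,000 × 0.0067917 / (1 − 1.0067917^−72) = $933.15.
Total interest on Loan 2 = 72 × $933.15 − $53,000 = $14,186.80.
Loan 1 is lower by $2,358.48.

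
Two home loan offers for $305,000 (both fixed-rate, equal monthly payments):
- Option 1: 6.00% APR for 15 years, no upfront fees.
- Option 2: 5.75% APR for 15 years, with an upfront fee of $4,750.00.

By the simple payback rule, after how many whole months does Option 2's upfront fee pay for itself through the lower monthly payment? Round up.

Option 1: monthly rate = 6%/12 = 0.0050000; payment = 305,000 × 0.0050000 / (1 − (1+0.0050000)^−180) = $2,573.76.
Option 2: at 5.75% the monthly rate is 0.0047917, so the payment is 305,000 × 0.0047917 / (1 − 1.0047917^−180) = $2,532.75.
Monthly savings = $2,573.76 − $2,532.75 = $41.01.
Break-even = $4,750.00 / $41.01 = 115.83 → 116 months.

116 months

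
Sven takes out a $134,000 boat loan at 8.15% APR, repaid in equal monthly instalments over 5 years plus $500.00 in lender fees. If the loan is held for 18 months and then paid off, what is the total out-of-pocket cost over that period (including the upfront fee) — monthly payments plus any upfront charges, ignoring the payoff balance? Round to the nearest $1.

$49,580

At 8.15% the monthly rate is 0.0067917, so the payment is 134,000 × 0.0067917 / (1 − 1.0067917^−60) = $2,726.67.
Total outlay = 18 × $2,726.67 + $500.00 = $49,580.06.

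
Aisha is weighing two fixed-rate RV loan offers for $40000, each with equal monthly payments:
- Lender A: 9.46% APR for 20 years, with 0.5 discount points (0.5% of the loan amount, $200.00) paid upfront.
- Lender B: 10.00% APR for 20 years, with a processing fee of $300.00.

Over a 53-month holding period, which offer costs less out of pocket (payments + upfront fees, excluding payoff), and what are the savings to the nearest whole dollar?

Lender A by $853

Lender A: monthly rate = 9.46%/12 = 0.0078833; payment = 40,000 × 0.0078833 / (1 − (1+0.0078833)^−240) = $371.81.
Lender B: at 10.00% the monthly rate is 0.0083333, so the payment is 40,000 × 0.0083333 / (1 − 1.0083333^−240) = $386.01.
Over 53 months: Lender A costs 53 × $371.81 + $200.00 = $19,905.93; Lender B costs 53 × $386.01 + $300.00 = $20,758.53.
Lender A is cheaper by $20,758.53 − $19,905.93 = $852.60.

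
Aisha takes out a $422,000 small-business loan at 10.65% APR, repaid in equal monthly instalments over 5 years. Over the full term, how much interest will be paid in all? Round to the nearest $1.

At 10.65% the monthly rate is 0.0088750, so the payment is 422,000 × 0.0088750 / (1 − 1.0088750^−60) = $9,101.82.
Total paid = 60 × $9,101.82 = $546,109.20; interest = $546,109.20 − $422,000 = $124,109.20.

$124,109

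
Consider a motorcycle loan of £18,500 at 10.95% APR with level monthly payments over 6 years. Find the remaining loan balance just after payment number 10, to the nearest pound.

With monthly rate i = 10.95%/12 = 0.0091250, the balance after k of n payments is P · [(1+i)^n − (1+i)^k] / [(1+i)^n − 1].
(1+0.0091250)^72 = 1.92325786 and (1+0.0091250)^10 = 1.09508960, so the balance is 18,500 × (1.92325786 − 1.09508960) / (1.92325786 − 1) = £16,594.62.

£16,595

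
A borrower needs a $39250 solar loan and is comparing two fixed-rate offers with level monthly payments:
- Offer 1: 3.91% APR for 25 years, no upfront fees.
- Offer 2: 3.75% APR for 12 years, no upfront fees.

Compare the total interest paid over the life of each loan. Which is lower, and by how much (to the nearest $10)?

Offer 2 by $12,770

Offer 1: monthly rate = 3.91%/12 = 0.0032583; payment = 39,250 × 0.0032583 / (1 − (1+0.0032583)^−300) = $205.23.
Total interest on Offer 1 = 300 × $205.23 − $39,250 = $22,319.00.
Offer 2: at 3.75% the monthly rate is 0.0031250, so the payment is 39,250 × 0.0031250 / (1 − 1.0031250^−144) = $338.90.
Total interest on Offer 2 = 144 × $338.90 − $39,250 = $9,551.60.
Offer 2 is lower by $12,767.40.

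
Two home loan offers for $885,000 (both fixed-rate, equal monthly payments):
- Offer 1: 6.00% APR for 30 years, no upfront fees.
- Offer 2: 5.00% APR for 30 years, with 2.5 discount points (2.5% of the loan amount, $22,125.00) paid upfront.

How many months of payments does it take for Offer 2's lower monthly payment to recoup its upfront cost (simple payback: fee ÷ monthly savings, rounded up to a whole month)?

40 months

Offer 1: monthly rate = 6%/12 = 0.0050000; payment = 885,000 × 0.0050000 / (1 − (1+0.0050000)^−360) = $5,306.02.
Offer 2: at 5.00% the monthly rate is 0.0041667, so the payment is 885,000 × 0.0041667 / (1 − 1.0041667^−360) = $4,750.87.
Monthly savings = $5,306.02 − $4,750.87 = $555.15.
Break-even = $22,125.00 / $555.15 = 39.85 → 40 months.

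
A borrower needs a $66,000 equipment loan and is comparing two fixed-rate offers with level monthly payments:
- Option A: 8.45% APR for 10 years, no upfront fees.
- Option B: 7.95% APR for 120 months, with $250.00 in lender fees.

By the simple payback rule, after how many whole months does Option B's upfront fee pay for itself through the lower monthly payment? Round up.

Option A: monthly rate = 8.45%/12 = 0.0070417; payment = 66,000 × 0.0070417 / (1 − (1+0.0070417)^−120) = $816.54.
Option B: monthly rate = 7.95%/12 = 0.0066250; payment = 66,000 × 0.0066250 / (1 − (1+0.0066250)^−120) = $799.02.
Monthly savings = $816.54 − $799.02 = $17.52.
Break-even = $250.00 / $17.52 = 14.27 → 15 months.

15 months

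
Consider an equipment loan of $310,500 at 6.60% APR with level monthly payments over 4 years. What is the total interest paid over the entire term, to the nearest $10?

Monthly rate = 6.6%/12 = 0.0055000; payment = 310,500 × 0.0055000 / (1 − (1+0.0055000)^−48) = $7,377.82.
Total paid = 48 × $7,377.82 = $354,135.36; interest = $354,135.36 − $310,500 = $43,635.36.

$43,640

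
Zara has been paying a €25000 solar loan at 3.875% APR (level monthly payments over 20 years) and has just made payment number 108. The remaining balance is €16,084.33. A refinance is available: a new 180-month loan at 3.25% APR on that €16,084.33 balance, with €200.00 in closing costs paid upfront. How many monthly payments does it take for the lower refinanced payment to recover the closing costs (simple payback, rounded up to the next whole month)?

6 months

Current payment = 25,000 × 3.875%/12 / (1 − (1+0.0032292)^−240) = €149.85.
Refinanced payment = 16,084.33 × 0.0027083 / (1 − (1+0.0027083)^−180) = €113.02.
Monthly savings = €149.85 − €113.02 = €36.83.
Break-even = €200.00 / €36.83 = 5.43 → 6 months.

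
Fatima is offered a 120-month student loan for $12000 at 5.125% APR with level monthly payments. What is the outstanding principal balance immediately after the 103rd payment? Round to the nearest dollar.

$2,095

With monthly rate i = 5.125%/12 = 0.0042708, the balance after k of n payments is P · [(1+i)^n − (1+i)^k] / [(1+i)^n − 1].
(1+0.0042708)^120 = 1.66763875 and (1+0.0042708)^103 = 1.55109191, so the balance is 12,000 × (1.66763875 − 1.55109191) / (1.66763875 − 1) = $2,094.79.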